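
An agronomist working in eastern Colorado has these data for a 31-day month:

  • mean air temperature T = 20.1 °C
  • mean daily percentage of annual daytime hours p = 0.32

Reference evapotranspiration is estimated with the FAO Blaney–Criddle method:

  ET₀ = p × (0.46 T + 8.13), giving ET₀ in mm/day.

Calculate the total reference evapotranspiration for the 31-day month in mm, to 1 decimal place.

ET₀ = 0.32 × (0.46 × 20.1 + 8.13) = 0.32 × 17.376 = 5.5603 mm/d
Monthly total = 5.5603 × 31 = 172.369 mm

172.4 mm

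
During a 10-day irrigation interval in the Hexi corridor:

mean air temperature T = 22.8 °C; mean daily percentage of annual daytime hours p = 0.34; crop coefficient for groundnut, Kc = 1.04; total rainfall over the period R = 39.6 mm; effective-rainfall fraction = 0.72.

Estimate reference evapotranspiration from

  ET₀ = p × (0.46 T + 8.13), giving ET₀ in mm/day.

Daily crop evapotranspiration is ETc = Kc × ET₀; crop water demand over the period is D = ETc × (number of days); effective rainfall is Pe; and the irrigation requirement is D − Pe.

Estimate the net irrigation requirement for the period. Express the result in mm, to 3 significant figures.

37.3 mm

ET₀ = 0.34 × (0.46 × 22.8 + 8.13) = 0.34 × 18.618 = 6.3301 mm/d
ETc = Kc × ET₀ = 1.04 × 6.3301 = 6.5833 mm/d
Crop demand D = ETc × 10 d = 6.5833 × 10 = 65.833 mm
Pe = 0.72 × 39.6 = 28.512 mm
D − Pe = 65.833 − 28.512 = 37.321 mm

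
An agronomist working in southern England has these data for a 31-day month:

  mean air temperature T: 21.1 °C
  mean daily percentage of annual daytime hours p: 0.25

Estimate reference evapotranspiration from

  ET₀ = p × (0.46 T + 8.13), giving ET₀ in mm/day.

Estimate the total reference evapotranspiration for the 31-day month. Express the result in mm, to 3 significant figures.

ET₀ = 0.25 × (0.46 × 21.1 + 8.13) = 0.25 × 17.836 = 4.4590 mm/d
Monthly total = 4.4590 × 31 = 138.229 mm

138 mm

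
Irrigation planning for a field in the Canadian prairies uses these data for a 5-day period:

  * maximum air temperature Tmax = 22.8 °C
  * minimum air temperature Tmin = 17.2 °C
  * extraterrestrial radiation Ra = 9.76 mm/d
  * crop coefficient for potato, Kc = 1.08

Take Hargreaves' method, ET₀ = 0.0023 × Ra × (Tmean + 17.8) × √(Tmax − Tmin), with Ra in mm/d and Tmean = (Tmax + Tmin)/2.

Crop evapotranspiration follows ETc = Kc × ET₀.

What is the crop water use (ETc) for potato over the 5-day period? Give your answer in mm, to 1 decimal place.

10.8 mm

Tmean = (22.8 + 17.2)/2 = 20.00 °C
ET₀ = 0.0023 × 9.76 × (20.00 + 17.8) × √5.6 = 0.0023 × 9.76 × 37.80 × 2.3664 = 2.0080 mm/d
ETc = Kc × ET₀ = 1.08 × 2.0080 = 2.1686 mm/d
Over 5 days: 2.1686 × 5 = 10.843 mm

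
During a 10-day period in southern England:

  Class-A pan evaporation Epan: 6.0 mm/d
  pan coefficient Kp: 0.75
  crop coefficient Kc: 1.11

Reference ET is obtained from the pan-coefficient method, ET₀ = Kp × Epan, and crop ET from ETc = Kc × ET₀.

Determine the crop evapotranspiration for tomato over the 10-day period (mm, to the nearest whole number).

50 mm

ET₀ = 0.75 × 6.0 = 4.5000 mm/d
ETc = Kc × ET₀ = 1.11 × 4.5000 = 4.9950 mm/d
Over 10 days: 4.9950 × 10 = 49.950 mm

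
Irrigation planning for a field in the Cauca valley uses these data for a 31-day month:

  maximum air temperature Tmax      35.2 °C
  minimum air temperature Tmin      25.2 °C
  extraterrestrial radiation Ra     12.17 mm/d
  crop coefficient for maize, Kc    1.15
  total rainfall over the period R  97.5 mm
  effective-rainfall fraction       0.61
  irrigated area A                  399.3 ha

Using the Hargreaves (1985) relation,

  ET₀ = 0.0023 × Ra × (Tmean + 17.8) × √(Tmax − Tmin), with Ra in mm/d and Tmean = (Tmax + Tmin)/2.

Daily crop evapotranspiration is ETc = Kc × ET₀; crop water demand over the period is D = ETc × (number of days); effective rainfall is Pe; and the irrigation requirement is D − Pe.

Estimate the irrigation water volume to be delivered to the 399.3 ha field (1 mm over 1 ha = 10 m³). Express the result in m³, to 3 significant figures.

367000 m³

Tmean = (35.2 + 25.2)/2 = 30.20 °C
ET₀ = 0.0023 × 12.17 × (30.20 + 17.8) × √10.0 = 0.0023 × 12.17 × 48.00 × 3.1623 = 4.2488 mm/d
ETc = Kc × ET₀ = 1.15 × 4.2488 = 4.8861 mm/d
Crop demand D = ETc × 31 d = 4.8861 × 31 = 151.469 mm
Pe = 0.61 × 97.5 = 59.475 mm
D − Pe = 151.469 − 59.475 = 91.994 mm
Volume = 91.994 mm × 399.3 ha × 10 = 367332.0 m³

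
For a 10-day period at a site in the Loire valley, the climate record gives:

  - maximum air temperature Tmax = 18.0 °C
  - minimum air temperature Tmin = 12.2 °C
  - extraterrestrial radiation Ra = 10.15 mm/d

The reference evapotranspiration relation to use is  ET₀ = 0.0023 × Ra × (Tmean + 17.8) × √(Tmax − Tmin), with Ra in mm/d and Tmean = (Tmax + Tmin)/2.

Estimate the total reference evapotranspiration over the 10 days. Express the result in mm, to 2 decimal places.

18.50 mm

Tmean = (18.0 + 12.2)/2 = 15.10 °C
ET₀ = 0.0023 × 10.15 × (15.10 + 17.8) × √5.8 = 0.0023 × 10.15 × 32.90 × 2.4083 = 1.8497 mm/d
Over 10 days: 1.8497 × 10 = 18.497 mm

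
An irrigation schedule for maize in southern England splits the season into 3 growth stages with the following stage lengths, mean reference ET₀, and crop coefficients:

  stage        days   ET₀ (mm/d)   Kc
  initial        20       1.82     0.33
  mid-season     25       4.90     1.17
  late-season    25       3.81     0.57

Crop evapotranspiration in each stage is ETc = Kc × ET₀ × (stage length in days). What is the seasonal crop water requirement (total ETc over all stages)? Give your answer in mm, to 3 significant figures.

initial: 0.33 × 1.82 × 20 = 12.01 mm
mid-season: 1.17 × 4.90 × 25 = 143.33 mm
late-season: 0.57 × 3.81 × 25 = 54.29 mm
Seasonal total = 209.63 mm

210 mm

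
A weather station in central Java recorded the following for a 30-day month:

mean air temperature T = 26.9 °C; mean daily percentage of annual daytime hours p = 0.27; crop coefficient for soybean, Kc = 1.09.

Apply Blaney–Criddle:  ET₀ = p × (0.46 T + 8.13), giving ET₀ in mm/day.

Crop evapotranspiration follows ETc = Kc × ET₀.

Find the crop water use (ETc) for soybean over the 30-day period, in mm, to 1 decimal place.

181.0 mm

ET₀ = 0.27 × (0.46 × 26.9 + 8.13) = 0.27 × 20.504 = 5.5361 mm/d
ETc = Kc × ET₀ = 1.09 × 5.5361 = 6.0343 mm/d
Over 30 days: 6.0343 × 30 = 181.029 mm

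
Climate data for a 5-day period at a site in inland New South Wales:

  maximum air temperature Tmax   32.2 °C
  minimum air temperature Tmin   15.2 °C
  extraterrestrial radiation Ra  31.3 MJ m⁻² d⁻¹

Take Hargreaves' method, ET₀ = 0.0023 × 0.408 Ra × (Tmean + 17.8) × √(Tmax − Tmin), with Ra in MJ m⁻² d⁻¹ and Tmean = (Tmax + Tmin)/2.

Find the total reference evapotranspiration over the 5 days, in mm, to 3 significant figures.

Tmean = (32.2 + 15.2)/2 = 23.70 °C
0.408 Ra = 0.408 × 31.3 = 12.7704 mm/d equivalent
ET₀ = 0.0023 × 12.7704 × (23.70 + 17.8) × √17.0 = 0.0023 × 12.7704 × 41.50 × 4.1231 = 5.0258 mm/d
Over 5 days: 5.0258 × 5 = 25.129 mm

25.1 mm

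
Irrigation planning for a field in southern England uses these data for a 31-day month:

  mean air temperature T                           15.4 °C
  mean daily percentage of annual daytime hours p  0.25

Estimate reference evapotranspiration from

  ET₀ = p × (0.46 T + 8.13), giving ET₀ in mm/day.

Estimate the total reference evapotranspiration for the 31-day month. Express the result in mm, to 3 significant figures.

ET₀ = 0.25 × (0.46 × 15.4 + 8.13) = 0.25 × 15.214 = 3.8035 mm/d
Monthly total = 3.8035 × 31 = 117.909 mm

118 mm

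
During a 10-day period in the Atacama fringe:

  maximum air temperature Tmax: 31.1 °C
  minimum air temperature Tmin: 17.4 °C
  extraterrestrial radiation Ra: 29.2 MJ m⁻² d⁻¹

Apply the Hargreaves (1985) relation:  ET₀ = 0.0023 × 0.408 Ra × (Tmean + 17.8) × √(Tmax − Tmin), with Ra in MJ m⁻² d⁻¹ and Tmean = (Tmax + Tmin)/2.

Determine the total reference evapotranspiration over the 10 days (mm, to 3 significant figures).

42.6 mm

Tmean = (31.1 + 17.4)/2 = 24.25 °C
0.408 Ra = 0.408 × 29.2 = 11.9136 mm/d equivalent
ET₀ = 0.0023 × 11.9136 × (24.25 + 17.8) × √13.7 = 0.0023 × 11.9136 × 42.05 × 3.7014 = 4.2648 mm/d
Over 10 days: 4.2648 × 10 = 42.648 mm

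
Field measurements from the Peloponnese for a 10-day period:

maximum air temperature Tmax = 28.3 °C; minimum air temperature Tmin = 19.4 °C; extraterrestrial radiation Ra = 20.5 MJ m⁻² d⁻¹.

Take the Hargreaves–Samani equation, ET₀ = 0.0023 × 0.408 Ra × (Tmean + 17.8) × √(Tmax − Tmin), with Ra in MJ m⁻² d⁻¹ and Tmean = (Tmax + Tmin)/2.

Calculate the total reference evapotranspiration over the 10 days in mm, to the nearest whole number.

24 mm

Tmean = (28.3 + 19.4)/2 = 23.85 °C
0.408 Ra = 0.408 × 20.5 = 8.3640 mm/d equivalent
ET₀ = 0.0023 × 8.3640 × (23.85 + 17.8) × √8.9 = 0.0023 × 8.3640 × 41.65 × 2.9833 = 2.3903 mm/d
Over 10 days: 2.3903 × 10 = 23.903 mm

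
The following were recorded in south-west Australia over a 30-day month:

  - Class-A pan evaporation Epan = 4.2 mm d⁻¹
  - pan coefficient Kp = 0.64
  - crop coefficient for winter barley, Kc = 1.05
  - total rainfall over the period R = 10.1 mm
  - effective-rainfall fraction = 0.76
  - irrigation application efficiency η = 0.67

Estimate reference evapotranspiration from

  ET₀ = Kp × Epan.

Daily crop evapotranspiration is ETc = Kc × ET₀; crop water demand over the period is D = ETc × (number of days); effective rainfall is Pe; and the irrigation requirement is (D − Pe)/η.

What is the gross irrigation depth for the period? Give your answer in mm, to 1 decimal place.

114.9 mm

ET₀ = 0.64 × 4.2 = 2.6880 mm/d
ETc = Kc × ET₀ = 1.05 × 2.6880 = 2.8224 mm/d
Crop demand D = ETc × 30 d = 2.8224 × 30 = 84.672 mm
Pe = 0.76 × 10.1 = 7.676 mm
D − Pe = 84.672 − 7.676 = 76.996 mm
Gross irrigation = 76.996 / 0.67 = 114.919 mm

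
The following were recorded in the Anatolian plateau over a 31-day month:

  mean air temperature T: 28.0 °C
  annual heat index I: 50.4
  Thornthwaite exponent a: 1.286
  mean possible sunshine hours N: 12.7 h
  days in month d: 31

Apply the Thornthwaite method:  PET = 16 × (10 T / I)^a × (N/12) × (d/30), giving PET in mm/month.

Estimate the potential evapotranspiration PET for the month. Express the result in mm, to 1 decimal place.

158.7 mm

10T/I = 10 × 28.0 / 50.4 = 5.5556
(10T/I)^a = 5.5556^1.286 = 9.0724
Uncorrected PET = 16 × 9.0724 = 145.158 mm
Correction = (N/12)(d/30) = (12.7/12)(31/30) = 1.0936
PET = 145.158 × 1.0936 = 158.745 mm/month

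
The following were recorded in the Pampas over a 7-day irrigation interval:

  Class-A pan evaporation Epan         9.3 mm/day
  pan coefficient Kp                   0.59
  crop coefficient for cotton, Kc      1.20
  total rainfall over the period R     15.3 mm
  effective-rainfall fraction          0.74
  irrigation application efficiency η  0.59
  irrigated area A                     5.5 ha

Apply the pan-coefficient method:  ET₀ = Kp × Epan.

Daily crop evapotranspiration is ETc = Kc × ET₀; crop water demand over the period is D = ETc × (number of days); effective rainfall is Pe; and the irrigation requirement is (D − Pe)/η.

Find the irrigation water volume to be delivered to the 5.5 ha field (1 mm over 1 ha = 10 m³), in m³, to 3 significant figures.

3240 m³

ET₀ = 0.59 × 9.3 = 5.4870 mm/d
ETc = Kc × ET₀ = 1.20 × 5.4870 = 6.5844 mm/d
Crop demand D = ETc × 7 d = 6.5844 × 7 = 46.091 mm
Pe = 0.74 × 15.3 = 11.322 mm
D − Pe = 46.091 − 11.322 = 34.769 mm
Gross irrigation = 34.769 / 0.59 = 58.931 mm
Volume = 58.931 mm × 5.5 ha × 10 = 3241.2 m³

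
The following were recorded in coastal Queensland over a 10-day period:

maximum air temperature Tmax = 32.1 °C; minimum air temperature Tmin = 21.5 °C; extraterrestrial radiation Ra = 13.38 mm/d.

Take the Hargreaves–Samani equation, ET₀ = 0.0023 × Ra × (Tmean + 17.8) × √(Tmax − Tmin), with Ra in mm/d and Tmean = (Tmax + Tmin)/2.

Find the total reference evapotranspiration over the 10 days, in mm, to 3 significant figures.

44.7 mm

Tmean = (32.1 + 21.5)/2 = 26.80 °C
ET₀ = 0.0023 × 13.38 × (26.80 + 17.8) × √10.6 = 0.0023 × 13.38 × 44.60 × 3.2558 = 4.4687 mm/d
Over 10 days: 4.4687 × 10 = 44.687 mm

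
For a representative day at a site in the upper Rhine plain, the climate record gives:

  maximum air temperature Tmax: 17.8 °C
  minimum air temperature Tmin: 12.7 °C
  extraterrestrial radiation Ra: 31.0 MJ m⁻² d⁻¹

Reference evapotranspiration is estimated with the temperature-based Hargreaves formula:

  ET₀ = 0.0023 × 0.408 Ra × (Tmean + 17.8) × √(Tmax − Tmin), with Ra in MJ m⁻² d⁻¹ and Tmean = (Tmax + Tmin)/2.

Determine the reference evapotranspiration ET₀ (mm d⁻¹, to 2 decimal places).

Tmean = (17.8 + 12.7)/2 = 15.25 °C
0.408 Ra = 0.408 × 31.0 = 12.6480 mm/d equivalent
ET₀ = 0.0023 × 12.6480 × (15.25 + 17.8) × √5.1 = 0.0023 × 12.6480 × 33.05 × 2.2583 = 2.1712 mm/d

2.17 mm d⁻¹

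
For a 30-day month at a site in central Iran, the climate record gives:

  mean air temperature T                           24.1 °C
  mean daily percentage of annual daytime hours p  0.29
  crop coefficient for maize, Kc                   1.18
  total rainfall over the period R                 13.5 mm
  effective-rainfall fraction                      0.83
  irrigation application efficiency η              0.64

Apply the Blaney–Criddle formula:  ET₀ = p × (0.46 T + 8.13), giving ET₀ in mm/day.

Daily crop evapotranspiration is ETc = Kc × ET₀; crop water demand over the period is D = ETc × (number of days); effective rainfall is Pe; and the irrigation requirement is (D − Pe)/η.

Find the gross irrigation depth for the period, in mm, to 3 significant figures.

ET₀ = 0.29 × (0.46 × 24.1 + 8.13) = 0.29 × 19.216 = 5.5726 mm/d
ETc = Kc × ET₀ = 1.18 × 5.5726 = 6.5757 mm/d
Crop demand D = ETc × 30 d = 6.5757 × 30 = 197.271 mm
Pe = 0.83 × 13.5 = 11.205 mm
D − Pe = 197.271 − 11.205 = 186.066 mm
Gross irrigation = 186.066 / 0.64 = 290.728 mm

291 mm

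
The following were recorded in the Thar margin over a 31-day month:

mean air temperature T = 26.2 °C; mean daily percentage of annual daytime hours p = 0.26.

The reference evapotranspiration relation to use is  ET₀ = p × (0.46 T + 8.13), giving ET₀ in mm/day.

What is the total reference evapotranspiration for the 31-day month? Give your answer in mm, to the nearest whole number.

ET₀ = 0.26 × (0.46 × 26.2 + 8.13) = 0.26 × 20.182 = 5.2473 mm/d
Monthly total = 5.2473 × 31 = 162.666 mm

163 mm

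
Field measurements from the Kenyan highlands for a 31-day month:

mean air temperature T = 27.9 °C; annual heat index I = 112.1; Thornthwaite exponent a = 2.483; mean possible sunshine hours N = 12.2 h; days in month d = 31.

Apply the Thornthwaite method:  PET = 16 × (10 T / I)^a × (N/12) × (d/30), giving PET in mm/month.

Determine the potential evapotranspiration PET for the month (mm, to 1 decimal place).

161.7 mm

10T/I = 10 × 27.9 / 112.1 = 2.4888
(10T/I)^a = 2.4888^2.483 = 9.6215
Uncorrected PET = 16 × 9.6215 = 153.944 mm
Correction = (N/12)(d/30) = (12.2/12)(31/30) = 1.0506
PET = 153.944 × 1.0506 = 161.734 mm/month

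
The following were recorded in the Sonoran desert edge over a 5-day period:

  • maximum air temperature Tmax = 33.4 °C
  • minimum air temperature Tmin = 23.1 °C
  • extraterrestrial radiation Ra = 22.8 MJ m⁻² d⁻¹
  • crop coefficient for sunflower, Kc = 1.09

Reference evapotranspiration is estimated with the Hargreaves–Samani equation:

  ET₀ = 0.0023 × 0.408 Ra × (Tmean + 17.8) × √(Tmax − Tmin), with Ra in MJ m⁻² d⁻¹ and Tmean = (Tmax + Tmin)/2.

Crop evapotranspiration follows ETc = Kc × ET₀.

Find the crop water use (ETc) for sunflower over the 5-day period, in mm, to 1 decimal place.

17.2 mm

Tmean = (33.4 + 23.1)/2 = 28.25 °C
0.408 Ra = 0.408 × 22.8 = 9.3024 mm/d equivalent
ET₀ = 0.0023 × 9.3024 × (28.25 + 17.8) × √10.3 = 0.0023 × 9.3024 × 46.05 × 3.2094 = 3.1621 mm/d
ETc = Kc × ET₀ = 1.09 × 3.1621 = 3.4467 mm/d
Over 5 days: 3.4467 × 5 = 17.234 mm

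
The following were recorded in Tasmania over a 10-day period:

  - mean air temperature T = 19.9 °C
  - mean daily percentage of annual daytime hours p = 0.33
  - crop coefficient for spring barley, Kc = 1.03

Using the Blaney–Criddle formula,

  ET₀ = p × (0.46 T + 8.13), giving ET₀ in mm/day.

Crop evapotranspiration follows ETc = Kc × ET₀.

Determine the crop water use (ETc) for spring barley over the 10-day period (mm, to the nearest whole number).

59 mm

ET₀ = 0.33 × (0.46 × 19.9 + 8.13) = 0.33 × 17.284 = 5.7037 mm/d
ETc = Kc × ET₀ = 1.03 × 5.7037 = 5.8748 mm/d
Over 10 days: 5.8748 × 10 = 58.748 mm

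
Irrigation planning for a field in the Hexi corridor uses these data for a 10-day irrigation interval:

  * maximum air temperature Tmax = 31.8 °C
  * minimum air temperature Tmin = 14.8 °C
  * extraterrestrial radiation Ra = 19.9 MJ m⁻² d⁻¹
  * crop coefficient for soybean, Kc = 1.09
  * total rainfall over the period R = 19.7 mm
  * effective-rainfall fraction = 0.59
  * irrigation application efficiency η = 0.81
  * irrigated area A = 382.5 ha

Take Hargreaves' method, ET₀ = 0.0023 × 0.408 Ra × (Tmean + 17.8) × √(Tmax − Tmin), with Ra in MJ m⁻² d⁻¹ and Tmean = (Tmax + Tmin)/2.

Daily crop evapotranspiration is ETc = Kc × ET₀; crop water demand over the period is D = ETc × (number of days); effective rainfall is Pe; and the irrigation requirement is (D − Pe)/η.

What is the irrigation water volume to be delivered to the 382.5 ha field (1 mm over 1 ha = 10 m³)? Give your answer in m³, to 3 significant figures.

108000 m³

Tmean = (31.8 + 14.8)/2 = 23.30 °C
0.408 Ra = 0.408 × 19.9 = 8.1192 mm/d equivalent
ET₀ = 0.0023 × 8.1192 × (23.30 + 17.8) × √17.0 = 0.0023 × 8.1192 × 41.10 × 4.1231 = 3.1645 mm/d
ETc = Kc × ET₀ = 1.09 × 3.1645 = 3.4493 mm/d
Crop demand D = ETc × 10 d = 3.4493 × 10 = 34.493 mm
Pe = 0.59 × 19.7 = 11.623 mm
D − Pe = 34.493 − 11.623 = 22.870 mm
Gross irrigation = 22.870 / 0.81 = 28.235 mm
Volume = 28.235 mm × 382.5 ha × 10 = 107998.9 m³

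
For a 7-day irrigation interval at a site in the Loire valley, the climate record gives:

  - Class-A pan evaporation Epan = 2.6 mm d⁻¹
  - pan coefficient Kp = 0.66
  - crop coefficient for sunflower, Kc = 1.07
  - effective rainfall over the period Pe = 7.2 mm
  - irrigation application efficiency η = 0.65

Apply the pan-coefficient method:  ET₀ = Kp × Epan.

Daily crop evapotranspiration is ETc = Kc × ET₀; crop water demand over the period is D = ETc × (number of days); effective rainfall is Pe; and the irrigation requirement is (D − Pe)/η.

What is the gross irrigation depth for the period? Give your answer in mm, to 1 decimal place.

8.7 mm

ET₀ = 0.66 × 2.6 = 1.7160 mm/d
ETc = Kc × ET₀ = 1.07 × 1.7160 = 1.8361 mm/d
Crop demand D = ETc × 7 d = 1.8361 × 7 = 12.853 mm
D − Pe = 12.853 − 7.2 = 5.653 mm
Gross irrigation = 5.653 / 0.65 = 8.697 mm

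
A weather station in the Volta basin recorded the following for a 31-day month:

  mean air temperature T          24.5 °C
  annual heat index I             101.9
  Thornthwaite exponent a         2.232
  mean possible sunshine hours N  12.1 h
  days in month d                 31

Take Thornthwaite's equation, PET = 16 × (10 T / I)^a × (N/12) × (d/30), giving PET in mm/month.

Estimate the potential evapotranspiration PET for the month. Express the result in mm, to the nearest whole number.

10T/I = 10 × 24.5 / 101.9 = 2.4043
(10T/I)^a = 2.4043^2.232 = 7.0854
Uncorrected PET = 16 × 7.0854 = 113.366 mm
Correction = (N/12)(d/30) = (12.1/12)(31/30) = 1.0419
PET = 113.366 × 1.0419 = 118.116 mm/month

118 mm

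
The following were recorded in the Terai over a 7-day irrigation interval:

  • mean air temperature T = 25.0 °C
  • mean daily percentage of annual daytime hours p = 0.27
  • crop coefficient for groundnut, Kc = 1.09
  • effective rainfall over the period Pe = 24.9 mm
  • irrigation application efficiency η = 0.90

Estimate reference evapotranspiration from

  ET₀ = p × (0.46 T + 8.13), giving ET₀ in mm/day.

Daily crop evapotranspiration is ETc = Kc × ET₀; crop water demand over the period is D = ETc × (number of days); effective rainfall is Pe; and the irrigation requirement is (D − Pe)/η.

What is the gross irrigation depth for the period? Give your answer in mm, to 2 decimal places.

17.27 mm

ET₀ = 0.27 × (0.46 × 25.0 + 8.13) = 0.27 × 19.630 = 5.3001 mm/d
ETc = Kc × ET₀ = 1.09 × 5.3001 = 5.7771 mm/d
Crop demand D = ETc × 7 d = 5.7771 × 7 = 40.440 mm
D − Pe = 40.440 − 24.9 = 15.540 mm
Gross irrigation = 15.540 / 0.90 = 17.267 mm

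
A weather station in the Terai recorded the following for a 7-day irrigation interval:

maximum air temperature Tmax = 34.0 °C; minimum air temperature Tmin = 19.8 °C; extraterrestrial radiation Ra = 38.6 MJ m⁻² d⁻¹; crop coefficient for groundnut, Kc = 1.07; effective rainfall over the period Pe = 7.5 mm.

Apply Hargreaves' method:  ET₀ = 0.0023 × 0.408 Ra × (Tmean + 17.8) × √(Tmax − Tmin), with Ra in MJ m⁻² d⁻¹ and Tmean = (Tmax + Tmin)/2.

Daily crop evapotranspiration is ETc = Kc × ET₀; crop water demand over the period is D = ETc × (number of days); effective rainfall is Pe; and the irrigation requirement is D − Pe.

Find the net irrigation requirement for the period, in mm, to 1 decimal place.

38.2 mm

Tmean = (34.0 + 19.8)/2 = 26.90 °C
0.408 Ra = 0.408 × 38.6 = 15.7488 mm/d equivalent
ET₀ = 0.0023 × 15.7488 × (26.90 + 17.8) × √14.2 = 0.0023 × 15.7488 × 44.70 × 3.7683 = 6.1014 mm/d
ETc = Kc × ET₀ = 1.07 × 6.1014 = 6.5285 mm/d
Crop demand D = ETc × 7 d = 6.5285 × 7 = 45.700 mm
D − Pe = 45.700 − 7.5 = 38.200 mm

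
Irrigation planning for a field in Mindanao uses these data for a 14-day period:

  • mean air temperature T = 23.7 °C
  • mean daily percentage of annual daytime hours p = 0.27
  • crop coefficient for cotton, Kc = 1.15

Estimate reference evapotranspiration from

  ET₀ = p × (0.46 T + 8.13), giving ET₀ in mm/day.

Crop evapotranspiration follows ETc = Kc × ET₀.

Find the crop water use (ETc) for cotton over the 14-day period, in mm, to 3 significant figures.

ET₀ = 0.27 × (0.46 × 23.7 + 8.13) = 0.27 × 19.032 = 5.1386 mm/d
ETc = Kc × ET₀ = 1.15 × 5.1386 = 5.9094 mm/d
Over 14 days: 5.9094 × 14 = 82.732 mm

82.7 mm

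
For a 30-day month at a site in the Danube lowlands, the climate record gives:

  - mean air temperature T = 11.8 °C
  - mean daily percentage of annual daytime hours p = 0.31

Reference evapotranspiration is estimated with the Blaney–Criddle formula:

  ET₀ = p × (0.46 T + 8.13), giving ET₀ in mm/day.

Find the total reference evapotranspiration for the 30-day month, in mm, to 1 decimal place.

126.1 mm

ET₀ = 0.31 × (0.46 × 11.8 + 8.13) = 0.31 × 13.558 = 4.2030 mm/d
Monthly total = 4.2030 × 30 = 126.090 mm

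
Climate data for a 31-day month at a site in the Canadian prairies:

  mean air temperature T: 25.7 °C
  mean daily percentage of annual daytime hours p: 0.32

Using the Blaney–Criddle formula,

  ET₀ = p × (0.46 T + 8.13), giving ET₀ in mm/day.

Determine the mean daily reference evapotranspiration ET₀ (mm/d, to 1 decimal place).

6.4 mm/d

ET₀ = 0.32 × (0.46 × 25.7 + 8.13) = 0.32 × 19.952 = 6.3846 mm/d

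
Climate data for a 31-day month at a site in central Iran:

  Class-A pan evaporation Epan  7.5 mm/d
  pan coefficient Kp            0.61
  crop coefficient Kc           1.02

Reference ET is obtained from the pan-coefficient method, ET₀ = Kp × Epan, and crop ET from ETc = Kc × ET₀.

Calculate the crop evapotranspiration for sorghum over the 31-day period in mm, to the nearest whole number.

145 mm

ET₀ = 0.61 × 7.5 = 4.5750 mm/d
ETc = Kc × ET₀ = 1.02 × 4.5750 = 4.6665 mm/d
Over 31 days: 4.6665 × 31 = 144.662 mm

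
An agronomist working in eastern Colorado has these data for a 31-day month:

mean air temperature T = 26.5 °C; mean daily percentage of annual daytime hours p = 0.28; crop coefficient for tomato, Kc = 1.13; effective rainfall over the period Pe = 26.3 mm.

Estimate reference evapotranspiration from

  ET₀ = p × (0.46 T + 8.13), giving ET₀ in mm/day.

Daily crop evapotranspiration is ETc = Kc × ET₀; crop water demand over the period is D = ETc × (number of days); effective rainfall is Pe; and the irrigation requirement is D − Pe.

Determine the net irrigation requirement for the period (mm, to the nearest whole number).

173 mm

ET₀ = 0.28 × (0.46 × 26.5 + 8.13) = 0.28 × 20.320 = 5.6896 mm/d
ETc = Kc × ET₀ = 1.13 × 5.6896 = 6.4292 mm/d
Crop demand D = ETc × 31 d = 6.4292 × 31 = 199.305 mm
D − Pe = 199.305 − 26.3 = 173.005 mm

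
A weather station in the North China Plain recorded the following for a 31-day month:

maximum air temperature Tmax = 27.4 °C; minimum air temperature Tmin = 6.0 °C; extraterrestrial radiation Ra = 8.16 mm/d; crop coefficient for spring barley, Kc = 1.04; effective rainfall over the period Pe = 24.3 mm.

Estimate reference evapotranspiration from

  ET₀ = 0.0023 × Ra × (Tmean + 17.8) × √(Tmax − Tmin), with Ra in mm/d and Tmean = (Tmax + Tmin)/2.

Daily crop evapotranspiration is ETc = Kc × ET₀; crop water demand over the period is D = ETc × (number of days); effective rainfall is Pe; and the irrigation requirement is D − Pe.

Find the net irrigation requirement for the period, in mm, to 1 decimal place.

72.3 mm

Tmean = (27.4 + 6.0)/2 = 16.70 °C
ET₀ = 0.0023 × 8.16 × (16.70 + 17.8) × √21.4 = 0.0023 × 8.16 × 34.50 × 4.6260 = 2.9953 mm/d
ETc = Kc × ET₀ = 1.04 × 2.9953 = 3.1151 mm/d
Crop demand D = ETc × 31 d = 3.1151 × 31 = 96.568 mm
D − Pe = 96.568 − 24.3 = 72.268 mm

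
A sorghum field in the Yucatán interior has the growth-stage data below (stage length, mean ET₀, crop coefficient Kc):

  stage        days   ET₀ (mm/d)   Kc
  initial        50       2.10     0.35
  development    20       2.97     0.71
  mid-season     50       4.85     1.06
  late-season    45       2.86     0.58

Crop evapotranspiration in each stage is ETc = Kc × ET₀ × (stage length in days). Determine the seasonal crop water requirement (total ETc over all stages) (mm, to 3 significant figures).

initial: 0.35 × 2.10 × 50 = 36.75 mm
development: 0.71 × 2.97 × 20 = 42.17 mm
mid-season: 1.06 × 4.85 × 50 = 257.05 mm
late-season: 0.58 × 2.86 × 45 = 74.65 mm
Seasonal total = 410.62 mm

411 mm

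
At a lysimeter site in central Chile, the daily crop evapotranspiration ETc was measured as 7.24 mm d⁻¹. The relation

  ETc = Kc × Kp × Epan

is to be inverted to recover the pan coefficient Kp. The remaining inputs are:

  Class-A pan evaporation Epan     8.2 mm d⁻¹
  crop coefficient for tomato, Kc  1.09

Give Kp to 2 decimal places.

ETc = Kc × Kp × Epan  ⇒  Kp = ETc / (Kc × Epan)
Kp = 7.24 / (1.09 × 8.2) = 7.24 / 8.938 = 0.8100

0.81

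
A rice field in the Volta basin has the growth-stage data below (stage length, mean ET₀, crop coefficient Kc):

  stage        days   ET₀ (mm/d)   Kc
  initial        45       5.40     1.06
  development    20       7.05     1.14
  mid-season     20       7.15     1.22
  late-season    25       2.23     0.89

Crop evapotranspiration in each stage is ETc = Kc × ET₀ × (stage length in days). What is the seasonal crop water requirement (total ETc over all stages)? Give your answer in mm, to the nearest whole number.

642 mm

initial: 1.06 × 5.40 × 45 = 257.58 mm
development: 1.14 × 7.05 × 20 = 160.74 mm
mid-season: 1.22 × 7.15 × 20 = 174.46 mm
late-season: 0.89 × 2.23 × 25 = 49.62 mm
Seasonal total = 642.40 mm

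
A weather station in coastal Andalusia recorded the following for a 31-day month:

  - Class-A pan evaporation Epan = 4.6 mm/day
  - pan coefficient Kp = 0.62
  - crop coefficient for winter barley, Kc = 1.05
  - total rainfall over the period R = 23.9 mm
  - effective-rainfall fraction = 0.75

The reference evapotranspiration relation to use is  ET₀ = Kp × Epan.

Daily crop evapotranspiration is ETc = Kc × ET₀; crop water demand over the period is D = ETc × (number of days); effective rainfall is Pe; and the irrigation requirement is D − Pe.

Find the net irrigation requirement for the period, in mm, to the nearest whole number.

ET₀ = 0.62 × 4.6 = 2.8520 mm/d
ETc = Kc × ET₀ = 1.05 × 2.8520 = 2.9946 mm/d
Crop demand D = ETc × 31 d = 2.9946 × 31 = 92.833 mm
Pe = 0.75 × 23.9 = 17.925 mm
D − Pe = 92.833 − 17.925 = 74.908 mm

75 mm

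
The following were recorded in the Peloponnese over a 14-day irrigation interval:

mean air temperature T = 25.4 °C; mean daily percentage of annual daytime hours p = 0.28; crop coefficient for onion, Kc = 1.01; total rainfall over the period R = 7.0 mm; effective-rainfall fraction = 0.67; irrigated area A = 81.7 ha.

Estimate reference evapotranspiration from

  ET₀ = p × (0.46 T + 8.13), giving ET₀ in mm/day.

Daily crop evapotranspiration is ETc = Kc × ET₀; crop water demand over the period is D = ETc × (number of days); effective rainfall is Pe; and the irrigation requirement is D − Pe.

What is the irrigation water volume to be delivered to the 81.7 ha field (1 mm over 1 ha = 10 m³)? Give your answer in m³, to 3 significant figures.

ET₀ = 0.28 × (0.46 × 25.4 + 8.13) = 0.28 × 19.814 = 5.5479 mm/d
ETc = Kc × ET₀ = 1.01 × 5.5479 = 5.6034 mm/d
Crop demand D = ETc × 14 d = 5.6034 × 14 = 78.448 mm
Pe = 0.67 × 7.0 = 4.690 mm
D − Pe = 78.448 − 4.690 = 73.758 mm
Volume = 73.758 mm × 81.7 ha × 10 = 60260.3 m³

60300 m³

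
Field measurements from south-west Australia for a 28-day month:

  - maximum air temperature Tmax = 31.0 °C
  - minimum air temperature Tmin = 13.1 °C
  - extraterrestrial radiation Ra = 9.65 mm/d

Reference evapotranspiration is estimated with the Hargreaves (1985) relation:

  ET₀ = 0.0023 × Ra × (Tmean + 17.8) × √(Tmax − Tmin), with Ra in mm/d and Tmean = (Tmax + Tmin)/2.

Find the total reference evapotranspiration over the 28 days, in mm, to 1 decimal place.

104.8 mm

Tmean = (31.0 + 13.1)/2 = 22.05 °C
ET₀ = 0.0023 × 9.65 × (22.05 + 17.8) × √17.9 = 0.0023 × 9.65 × 39.85 × 4.2308 = 3.7420 mm/d
Over 28 days: 3.7420 × 28 = 104.776 mm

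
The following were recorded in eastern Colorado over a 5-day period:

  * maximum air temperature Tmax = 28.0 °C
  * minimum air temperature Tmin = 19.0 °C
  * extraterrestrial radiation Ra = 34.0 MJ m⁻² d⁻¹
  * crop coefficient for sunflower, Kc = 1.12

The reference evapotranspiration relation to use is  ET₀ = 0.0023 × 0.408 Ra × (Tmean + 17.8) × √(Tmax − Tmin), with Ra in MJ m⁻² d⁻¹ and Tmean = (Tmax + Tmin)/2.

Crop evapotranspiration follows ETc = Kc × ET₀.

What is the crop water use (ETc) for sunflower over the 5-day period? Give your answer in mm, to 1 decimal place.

22.1 mm

Tmean = (28.0 + 19.0)/2 = 23.50 °C
0.408 Ra = 0.408 × 34.0 = 13.8720 mm/d equivalent
ET₀ = 0.0023 × 13.8720 × (23.50 + 17.8) × √9.0 = 0.0023 × 13.8720 × 41.30 × 3.0000 = 3.9531 mm/d
ETc = Kc × ET₀ = 1.12 × 3.9531 = 4.4275 mm/d
Over 5 days: 4.4275 × 5 = 22.138 mm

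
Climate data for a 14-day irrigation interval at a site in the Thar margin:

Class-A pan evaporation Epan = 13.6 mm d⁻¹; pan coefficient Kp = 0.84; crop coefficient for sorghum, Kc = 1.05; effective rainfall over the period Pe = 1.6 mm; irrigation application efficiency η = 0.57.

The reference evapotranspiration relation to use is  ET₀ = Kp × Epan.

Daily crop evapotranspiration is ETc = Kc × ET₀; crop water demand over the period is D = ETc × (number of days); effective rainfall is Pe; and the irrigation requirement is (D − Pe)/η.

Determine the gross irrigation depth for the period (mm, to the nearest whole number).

292 mm

ET₀ = 0.84 × 13.6 = 11.4240 mm/d
ETc = Kc × ET₀ = 1.05 × 11.4240 = 11.9952 mm/d
Crop demand D = ETc × 14 d = 11.9952 × 14 = 167.933 mm
D − Pe = 167.933 − 1.6 = 166.333 mm
Gross irrigation = 166.333 / 0.57 = 291.812 mm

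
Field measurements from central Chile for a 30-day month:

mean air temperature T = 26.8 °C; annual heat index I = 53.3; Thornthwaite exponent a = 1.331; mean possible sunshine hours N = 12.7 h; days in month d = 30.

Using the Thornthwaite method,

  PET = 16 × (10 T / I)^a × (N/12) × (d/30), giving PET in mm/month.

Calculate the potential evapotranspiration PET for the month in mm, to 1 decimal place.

145.3 mm

10T/I = 10 × 26.8 / 53.3 = 5.0281
(10T/I)^a = 5.0281^1.331 = 8.5816
Uncorrected PET = 16 × 8.5816 = 137.306 mm
Correction = (N/12)(d/30) = (12.7/12)(30/30) = 1.0583
PET = 137.306 × 1.0583 = 145.311 mm/month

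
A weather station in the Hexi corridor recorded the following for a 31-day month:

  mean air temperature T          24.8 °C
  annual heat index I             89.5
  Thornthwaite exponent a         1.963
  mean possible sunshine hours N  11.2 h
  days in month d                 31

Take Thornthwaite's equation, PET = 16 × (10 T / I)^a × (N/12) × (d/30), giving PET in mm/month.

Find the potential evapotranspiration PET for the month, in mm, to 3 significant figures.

10T/I = 10 × 24.8 / 89.5 = 2.7709
(10T/I)^a = 2.7709^1.963 = 7.3937
Uncorrected PET = 16 × 7.3937 = 118.299 mm
Correction = (N/12)(d/30) = (11.2/12)(31/30) = 0.9644
PET = 118.299 × 0.9644 = 114.088 mm/month

114 mm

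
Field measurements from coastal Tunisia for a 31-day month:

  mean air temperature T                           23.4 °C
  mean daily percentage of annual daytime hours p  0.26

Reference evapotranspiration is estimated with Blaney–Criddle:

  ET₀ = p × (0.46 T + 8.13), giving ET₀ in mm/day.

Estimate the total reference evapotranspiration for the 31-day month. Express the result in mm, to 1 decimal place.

ET₀ = 0.26 × (0.46 × 23.4 + 8.13) = 0.26 × 18.894 = 4.9124 mm/d
Monthly total = 4.9124 × 31 = 152.284 mm

152.3 mm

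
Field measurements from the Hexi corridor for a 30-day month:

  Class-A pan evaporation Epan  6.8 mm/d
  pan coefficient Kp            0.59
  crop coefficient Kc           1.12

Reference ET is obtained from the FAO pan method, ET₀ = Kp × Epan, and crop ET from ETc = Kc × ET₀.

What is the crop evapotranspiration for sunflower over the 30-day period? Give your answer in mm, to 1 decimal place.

134.8 mm

ET₀ = 0.59 × 6.8 = 4.0120 mm/d
ETc = Kc × ET₀ = 1.12 × 4.0120 = 4.4934 mm/d
Over 30 days: 4.4934 × 30 = 134.802 mm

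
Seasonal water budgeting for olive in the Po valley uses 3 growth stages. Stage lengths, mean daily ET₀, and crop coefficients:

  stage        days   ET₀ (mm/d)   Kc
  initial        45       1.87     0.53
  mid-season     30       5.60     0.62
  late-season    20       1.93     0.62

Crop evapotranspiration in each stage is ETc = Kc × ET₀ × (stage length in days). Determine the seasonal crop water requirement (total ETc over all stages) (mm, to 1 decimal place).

initial: 0.53 × 1.87 × 45 = 44.60 mm
mid-season: 0.62 × 5.60 × 30 = 104.16 mm
late-season: 0.62 × 1.93 × 20 = 23.93 mm
Seasonal total = 172.69 mm

172.7 mm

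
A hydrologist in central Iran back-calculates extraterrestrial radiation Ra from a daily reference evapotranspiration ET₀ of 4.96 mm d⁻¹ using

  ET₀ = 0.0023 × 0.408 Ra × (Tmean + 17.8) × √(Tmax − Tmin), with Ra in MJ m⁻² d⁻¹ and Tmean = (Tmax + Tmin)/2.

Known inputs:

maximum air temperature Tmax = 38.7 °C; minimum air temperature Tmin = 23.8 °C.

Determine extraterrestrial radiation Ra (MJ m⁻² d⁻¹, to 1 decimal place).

Tmean = (38.7+23.8)/2 = 31.25 °C; ΔT = 14.9
Ra = ET₀ / [0.0023 × 0.408 × (Tmean+17.8) × √ΔT]
   = 4.96 / (0.0023 × 0.408 × 49.05 × 3.8601) = 27.916 MJ m⁻² d⁻¹

27.9 MJ m⁻² d⁻¹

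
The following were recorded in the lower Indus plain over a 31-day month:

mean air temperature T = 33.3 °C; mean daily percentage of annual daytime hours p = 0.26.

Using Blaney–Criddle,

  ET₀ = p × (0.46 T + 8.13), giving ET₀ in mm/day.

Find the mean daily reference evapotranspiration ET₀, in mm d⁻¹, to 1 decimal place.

6.1 mm d⁻¹

ET₀ = 0.26 × (0.46 × 33.3 + 8.13) = 0.26 × 23.448 = 6.0965 mm/d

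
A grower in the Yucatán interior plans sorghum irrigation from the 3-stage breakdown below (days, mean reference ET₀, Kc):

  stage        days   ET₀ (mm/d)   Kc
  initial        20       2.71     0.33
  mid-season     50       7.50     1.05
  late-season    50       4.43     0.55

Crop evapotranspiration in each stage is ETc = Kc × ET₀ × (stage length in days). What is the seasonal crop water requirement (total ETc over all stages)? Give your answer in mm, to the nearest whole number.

initial: 0.33 × 2.71 × 20 = 17.89 mm
mid-season: 1.05 × 7.50 × 50 = 393.75 mm
late-season: 0.55 × 4.43 × 50 = 121.83 mm
Seasonal total = 533.47 mm

533 mm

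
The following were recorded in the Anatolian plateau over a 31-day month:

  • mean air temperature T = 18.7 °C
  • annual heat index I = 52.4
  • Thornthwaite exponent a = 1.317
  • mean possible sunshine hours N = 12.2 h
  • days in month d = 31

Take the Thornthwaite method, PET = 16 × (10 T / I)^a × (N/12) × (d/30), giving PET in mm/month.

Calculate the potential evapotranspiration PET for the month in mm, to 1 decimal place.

10T/I = 10 × 18.7 / 52.4 = 3.5687
(10T/I)^a = 3.5687^1.317 = 5.3414
Uncorrected PET = 16 × 5.3414 = 85.462 mm
Correction = (N/12)(d/30) = (12.2/12)(31/30) = 1.0506
PET = 85.462 × 1.0506 = 89.786 mm/month

89.8 mm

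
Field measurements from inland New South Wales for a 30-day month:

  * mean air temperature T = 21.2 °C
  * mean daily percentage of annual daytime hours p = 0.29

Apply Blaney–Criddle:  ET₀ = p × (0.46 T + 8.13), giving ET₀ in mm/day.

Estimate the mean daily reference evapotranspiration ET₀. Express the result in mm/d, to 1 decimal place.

ET₀ = 0.29 × (0.46 × 21.2 + 8.13) = 0.29 × 17.882 = 5.1858 mm/d

5.2 mm/d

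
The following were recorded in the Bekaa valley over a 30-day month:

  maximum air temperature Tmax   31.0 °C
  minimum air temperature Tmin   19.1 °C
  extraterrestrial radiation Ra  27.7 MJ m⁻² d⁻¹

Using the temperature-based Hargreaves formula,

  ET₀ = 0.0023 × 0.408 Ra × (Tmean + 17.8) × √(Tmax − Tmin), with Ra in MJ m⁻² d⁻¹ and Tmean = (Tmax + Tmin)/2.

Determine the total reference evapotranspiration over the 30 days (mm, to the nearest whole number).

Tmean = (31.0 + 19.1)/2 = 25.05 °C
0.408 Ra = 0.408 × 27.7 = 11.3016 mm/d equivalent
ET₀ = 0.0023 × 11.3016 × (25.05 + 17.8) × √11.9 = 0.0023 × 11.3016 × 42.85 × 3.4496 = 3.8423 mm/d
Over 30 days: 3.8423 × 30 = 115.269 mm

115 mm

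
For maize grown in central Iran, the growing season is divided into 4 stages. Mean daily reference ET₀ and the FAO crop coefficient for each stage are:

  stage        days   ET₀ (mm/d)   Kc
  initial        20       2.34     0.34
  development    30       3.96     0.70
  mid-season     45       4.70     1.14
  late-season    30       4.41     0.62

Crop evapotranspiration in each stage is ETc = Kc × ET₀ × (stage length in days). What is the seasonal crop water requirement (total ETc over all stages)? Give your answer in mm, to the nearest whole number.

initial: 0.34 × 2.34 × 20 = 15.91 mm
development: 0.70 × 3.96 × 30 = 83.16 mm
mid-season: 1.14 × 4.70 × 45 = 241.11 mm
late-season: 0.62 × 4.41 × 30 = 82.03 mm
Seasonal total = 422.21 mm

422 mm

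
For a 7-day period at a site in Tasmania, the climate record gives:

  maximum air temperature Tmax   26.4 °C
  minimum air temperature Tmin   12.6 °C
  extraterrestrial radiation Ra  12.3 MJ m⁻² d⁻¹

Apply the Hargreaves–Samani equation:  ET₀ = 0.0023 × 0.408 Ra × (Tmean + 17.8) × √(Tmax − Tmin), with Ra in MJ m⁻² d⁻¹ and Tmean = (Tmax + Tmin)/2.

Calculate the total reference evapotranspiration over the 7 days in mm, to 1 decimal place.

11.2 mm

Tmean = (26.4 + 12.6)/2 = 19.50 °C
0.408 Ra = 0.408 × 12.3 = 5.0184 mm/d equivalent
ET₀ = 0.0023 × 5.0184 × (19.50 + 17.8) × √13.8 = 0.0023 × 5.0184 × 37.30 × 3.7148 = 1.5993 mm/d
Over 7 days: 1.5993 × 7 = 11.195 mm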